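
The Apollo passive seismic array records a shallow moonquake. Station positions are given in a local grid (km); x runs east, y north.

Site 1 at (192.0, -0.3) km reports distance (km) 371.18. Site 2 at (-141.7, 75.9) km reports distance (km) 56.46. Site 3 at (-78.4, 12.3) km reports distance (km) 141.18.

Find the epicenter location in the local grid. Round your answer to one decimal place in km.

Circle about each station: (x − 192.0)² + (y + 0.3)² = 371.18²; (x + 141.7)² + (y − 75.9)² = 56.46²; (x + 78.4)² + (y − 12.3)² = 141.18².
Subtracting the Site 1 equation from the Site 2 and Site 3 equations removes the quadratic terms:
-667.4 x + 152.4 y = 123562.47
-540.8 x + 25.2 y = 87276.56
Solving the 2×2 system: x ≈ -155.3, y ≈ 130.7 km.

x ≈ -155.3 km, y ≈ 130.7 km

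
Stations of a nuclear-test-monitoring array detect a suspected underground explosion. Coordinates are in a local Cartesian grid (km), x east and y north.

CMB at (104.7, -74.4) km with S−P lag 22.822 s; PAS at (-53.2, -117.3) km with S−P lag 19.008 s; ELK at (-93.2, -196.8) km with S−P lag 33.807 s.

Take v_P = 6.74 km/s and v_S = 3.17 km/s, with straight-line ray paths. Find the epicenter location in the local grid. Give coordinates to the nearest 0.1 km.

Distance from S−P lag: d = Δt · v_P v_S / (v_P − v_S) = Δt · (6.74·3.17)/(6.74−3.17) ≈ 5.9848·Δt.
So d_CMB = 136.59, d_PAS = 113.76, d_ELK = 202.33 km.
Circle about each station: (x − 104.7)² + (y + 74.4)² = 136.59²; (x + 53.2)² + (y + 117.3)² = 113.76²; (x + 93.2)² + (y + 196.8)² = 202.33².
Subtracting pairs of circle equations eliminates x²+y² and gives linear equations (the radical axes):
-315.8 x − 85.8 y = 5807.57
-395.8 x − 244.8 y = 8638.43
Solving the 2×2 system: x ≈ -15.7, y ≈ -9.9 km.

x ≈ -15.7 km, y ≈ -9.9 km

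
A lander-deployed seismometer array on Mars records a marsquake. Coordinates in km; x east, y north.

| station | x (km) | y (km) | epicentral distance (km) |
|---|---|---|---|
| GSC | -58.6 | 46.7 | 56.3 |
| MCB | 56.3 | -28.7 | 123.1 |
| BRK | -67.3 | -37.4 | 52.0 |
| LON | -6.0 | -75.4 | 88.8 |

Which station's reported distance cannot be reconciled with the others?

Solve using three stations at a time. Using GSC, MCB, LON (subtract circle equations pairwise → linear system) gives (x, y) ≈ (-65.3, -9.2).
Distances from that point to each station vs reported:
  GSC: calculated 56.3 vs reported 56.3 → residual 0.0 km
  MCB: calculated 123.1 vs reported 123.1 → residual 0.0 km
  BRK: calculated 28.2 vs reported 52.0 → residual 23.8 km
  LON: calculated 88.8 vs reported 88.8 → residual 0.0 km
GSC, MCB, LON are mutually consistent (residuals ≈ 0); BRK is off by 23.8 km.

BRK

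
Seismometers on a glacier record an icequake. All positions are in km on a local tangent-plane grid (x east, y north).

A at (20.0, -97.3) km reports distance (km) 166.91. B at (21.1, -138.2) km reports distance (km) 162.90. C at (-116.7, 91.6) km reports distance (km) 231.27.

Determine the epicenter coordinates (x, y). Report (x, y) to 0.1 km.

Circle about each station: (x − 20.0)² + (y + 97.3)² = 166.91²; (x − 21.1)² + (y + 138.2)² = 162.90²; (x + 116.7)² + (y − 91.6)² = 231.27².
Subtracting the A equation from the B and C equations removes the quadratic terms:
2.2 x − 81.8 y = 10999.70
-273.4 x + 377.8 y = -13484.70
Solving the 2×2 system: x ≈ -141.8, y ≈ -138.3 km.
Check against A (with the unrounded x, y): √((x − 20.0)²+(y + 97.3)²) = 166.88 ≈ 166.91 km. ✓

-141.8 km east, -138.3 km north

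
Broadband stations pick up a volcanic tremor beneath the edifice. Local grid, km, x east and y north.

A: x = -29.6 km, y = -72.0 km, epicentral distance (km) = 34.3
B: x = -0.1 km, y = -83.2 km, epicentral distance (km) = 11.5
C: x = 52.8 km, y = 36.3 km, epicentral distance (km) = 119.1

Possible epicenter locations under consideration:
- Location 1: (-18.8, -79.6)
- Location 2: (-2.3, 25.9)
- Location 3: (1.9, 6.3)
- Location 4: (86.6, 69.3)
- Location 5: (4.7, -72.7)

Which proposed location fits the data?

Location 5

For each candidate, compare |candidate − station| to the reported distance:
Location 1: residuals A 21.1, B 7.5, C 17.1 → max 21.1 km
Location 2: residuals A 67.3, B 97.6, C 63.0 → max 97.6 km
Location 3: residuals A 50.1, B 78.0, C 60.0 → max 78.0 km
Location 4: residuals A 148.6, B 163.9, C 71.9 → max 163.9 km
Location 5: residuals A 0.0, B 0.0, C 0.0 → max 0.0 km
Only Location 5 has all residuals ≈ 0.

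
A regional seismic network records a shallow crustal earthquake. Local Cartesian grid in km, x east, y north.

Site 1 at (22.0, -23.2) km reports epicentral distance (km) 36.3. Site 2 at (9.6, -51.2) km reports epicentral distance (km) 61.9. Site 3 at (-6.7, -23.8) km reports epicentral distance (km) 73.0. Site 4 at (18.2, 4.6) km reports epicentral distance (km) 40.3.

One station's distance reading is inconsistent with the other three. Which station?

Site 3

Solve using three stations at a time. Using Site 1, Site 2, Site 4 (subtract circle equations pairwise → linear system) gives (x, y) ≈ (55.6, -10.0).
Distances from that point to each station vs reported:
  Site 1: calculated 36.2 vs reported 36.3 → residual 0.1 km
  Site 2: calculated 61.8 vs reported 61.9 → residual 0.1 km
  Site 3: calculated 63.9 vs reported 73.0 → residual 9.1 km
  Site 4: calculated 40.2 vs reported 40.3 → residual 0.1 km
Site 1, Site 2, Site 4 are mutually consistent (residuals ≈ 0); Site 3 is off by 9.1 km.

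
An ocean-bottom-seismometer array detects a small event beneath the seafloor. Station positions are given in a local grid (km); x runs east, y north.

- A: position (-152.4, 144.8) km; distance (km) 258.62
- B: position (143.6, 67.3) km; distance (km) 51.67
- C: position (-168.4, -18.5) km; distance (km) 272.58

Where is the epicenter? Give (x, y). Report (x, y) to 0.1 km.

Circle about each station: (x + 152.4)² + (y − 144.8)² = 258.62²; (x − 143.6)² + (y − 67.3)² = 51.67²; (x + 168.4)² + (y + 18.5)² = 272.58².
Subtracting the A equation from the B and C equations removes the quadratic terms:
592.0 x − 155.0 y = 45171.97
-32.0 x − 326.6 y = -22907.54
Solving the 2×2 system: x ≈ 92.3, y ≈ 61.1 km.

(92.3, 61.1)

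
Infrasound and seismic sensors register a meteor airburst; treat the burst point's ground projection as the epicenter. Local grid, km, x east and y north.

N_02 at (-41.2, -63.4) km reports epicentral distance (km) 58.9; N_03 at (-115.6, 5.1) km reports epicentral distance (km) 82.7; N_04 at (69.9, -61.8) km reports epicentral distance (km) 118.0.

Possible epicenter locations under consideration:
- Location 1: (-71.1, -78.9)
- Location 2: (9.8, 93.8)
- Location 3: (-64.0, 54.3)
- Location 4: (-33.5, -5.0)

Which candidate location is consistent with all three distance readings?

For each candidate, compare |candidate − station| to the reported distance:
Location 1: residuals N_02 25.2, N_03 12.4, N_04 24.0 → max 25.2 km
Location 2: residuals N_02 106.4, N_03 70.9, N_04 48.8 → max 106.4 km
Location 3: residuals N_02 61.0, N_03 11.4, N_04 59.2 → max 61.0 km
Location 4: residuals N_02 0.0, N_03 0.0, N_04 0.0 → max 0.0 km
Only Location 4 has all residuals ≈ 0.

Location 4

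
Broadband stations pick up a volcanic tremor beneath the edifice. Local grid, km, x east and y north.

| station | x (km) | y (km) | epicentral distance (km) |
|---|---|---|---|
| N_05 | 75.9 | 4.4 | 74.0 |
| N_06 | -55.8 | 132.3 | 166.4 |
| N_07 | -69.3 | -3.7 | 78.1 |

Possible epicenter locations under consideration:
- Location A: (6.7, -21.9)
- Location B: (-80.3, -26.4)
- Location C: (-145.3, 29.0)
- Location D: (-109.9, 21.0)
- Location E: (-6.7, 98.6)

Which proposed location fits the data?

Location A

For each candidate, compare |candidate − station| to the reported distance:
Location A: residuals N_05 0.0, N_06 0.0, N_07 0.0 → max 0.0 km
Location B: residuals N_05 85.2, N_06 5.8, N_07 52.9 → max 85.2 km
Location C: residuals N_05 148.6, N_06 29.7, N_07 4.6 → max 148.6 km
Location D: residuals N_05 112.5, N_06 42.6, N_07 30.6 → max 112.5 km
Location E: residuals N_05 51.3, N_06 106.8, N_07 41.8 → max 106.8 km
Only Location A has all residuals ≈ 0.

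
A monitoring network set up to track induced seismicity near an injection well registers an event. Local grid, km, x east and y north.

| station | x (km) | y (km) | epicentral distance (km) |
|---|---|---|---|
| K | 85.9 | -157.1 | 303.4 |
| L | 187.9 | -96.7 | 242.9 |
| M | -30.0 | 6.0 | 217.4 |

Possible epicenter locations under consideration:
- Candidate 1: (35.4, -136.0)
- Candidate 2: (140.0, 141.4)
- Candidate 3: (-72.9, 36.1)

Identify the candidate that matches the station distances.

For each candidate, compare |candidate − station| to the reported distance:
Candidate 1: residuals K 248.7, L 85.4, M 61.1 → max 248.7 km
Candidate 2: residuals K 0.0, L 0.0, M 0.1 → max 0.1 km
Candidate 3: residuals K 53.3, L 49.8, M 165.0 → max 165.0 km
Only Candidate 2 has all residuals ≈ 0.

Candidate 2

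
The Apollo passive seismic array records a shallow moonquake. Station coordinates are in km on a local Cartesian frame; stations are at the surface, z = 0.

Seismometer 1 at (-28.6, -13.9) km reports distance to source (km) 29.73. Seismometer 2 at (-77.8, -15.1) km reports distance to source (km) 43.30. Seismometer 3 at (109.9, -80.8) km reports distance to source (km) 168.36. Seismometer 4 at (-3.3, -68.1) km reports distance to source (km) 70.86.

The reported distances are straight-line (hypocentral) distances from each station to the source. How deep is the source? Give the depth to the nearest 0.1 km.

z ≈ 25.9 km

Each station gives a sphere (x−x_i)² + (y−y_i)² + z² = d_i² (stations at z=0).
Subtracting the Seismometer 1 sphere from Seismometer 2 and Seismometer 3: z² cancels, leaving linear equations in x and y:
-98.4 x − 2.4 y = 4278.66
277.0 x − 133.8 y = -9865.74
Solving: x ≈ -43.104, y ≈ -15.502 km (keep extra digits for the depth step; rounded: -43.1, -15.5).
Then from the Seismometer 1 sphere: z² = 29.73² − (x + 28.6)² − (y + 13.9)² with x = -43.104, y = -15.502, so z ≈ 25.903 ≈ 25.9 km.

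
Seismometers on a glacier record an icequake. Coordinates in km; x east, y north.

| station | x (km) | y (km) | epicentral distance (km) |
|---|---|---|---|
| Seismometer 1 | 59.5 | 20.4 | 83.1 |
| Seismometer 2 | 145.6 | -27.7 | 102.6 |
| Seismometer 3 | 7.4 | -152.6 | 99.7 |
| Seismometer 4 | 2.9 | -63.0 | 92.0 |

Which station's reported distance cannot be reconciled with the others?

Seismometer 4

Solve using three stations at a time. Using Seismometer 1, Seismometer 2, Seismometer 3 (subtract circle equations pairwise → linear system) gives (x, y) ≈ (48.9, -62.0).
Distances from that point to each station vs reported:
  Seismometer 1: calculated 83.1 vs reported 83.1 → residual 0.0 km
  Seismometer 2: calculated 102.6 vs reported 102.6 → residual 0.0 km
  Seismometer 3: calculated 99.7 vs reported 99.7 → residual 0.0 km
  Seismometer 4: calculated 46.0 vs reported 92.0 → residual 46.0 km
Seismometer 1, Seismometer 2, Seismometer 3 are mutually consistent (residuals ≈ 0); Seismometer 4 is off by 46.0 km.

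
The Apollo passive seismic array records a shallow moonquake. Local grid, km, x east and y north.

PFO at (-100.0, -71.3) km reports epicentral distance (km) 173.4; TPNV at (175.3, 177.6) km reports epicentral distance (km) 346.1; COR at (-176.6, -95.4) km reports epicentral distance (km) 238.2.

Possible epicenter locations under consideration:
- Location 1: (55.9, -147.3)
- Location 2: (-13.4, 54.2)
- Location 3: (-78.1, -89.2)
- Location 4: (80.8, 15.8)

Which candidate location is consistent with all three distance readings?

Location 1

For each candidate, compare |candidate − station| to the reported distance:
Location 1: residuals PFO 0.0, TPNV 0.0, COR 0.0 → max 0.0 km
Location 2: residuals PFO 20.9, TPNV 120.6, COR 16.8 → max 120.6 km
Location 3: residuals PFO 145.1, TPNV 21.9, COR 139.5 → max 145.1 km
Location 4: residuals PFO 27.3, TPNV 158.7, COR 42.2 → max 158.7 km
Only Location 1 has all residuals ≈ 0.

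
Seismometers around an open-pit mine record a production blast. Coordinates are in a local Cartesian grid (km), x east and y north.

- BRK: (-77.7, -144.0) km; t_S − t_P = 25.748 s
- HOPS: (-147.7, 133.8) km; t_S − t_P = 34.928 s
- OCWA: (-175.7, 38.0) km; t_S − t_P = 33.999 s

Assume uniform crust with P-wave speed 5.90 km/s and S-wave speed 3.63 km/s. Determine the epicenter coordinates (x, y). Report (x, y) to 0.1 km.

(137.5, -31.3)

Distance from S−P lag: d = Δt · v_P v_S / (v_P − v_S) = Δt · (5.90·3.63)/(5.90−3.63) ≈ 9.4348·Δt.
So d_BRK = 242.93, d_HOPS = 329.54, d_OCWA = 320.77 km.
Circle about each station: (x + 77.7)² + (y + 144.0)² = 242.93²; (x + 147.7)² + (y − 133.8)² = 329.54²; (x + 175.7)² + (y − 38.0)² = 320.77².
Subtracting the BRK equation from the HOPS and OCWA equations removes the quadratic terms:
-140.0 x + 555.6 y = -36637.19
-196.0 x + 364.0 y = -38337.21
Solving the 2×2 system: x ≈ 137.5, y ≈ -31.3 km.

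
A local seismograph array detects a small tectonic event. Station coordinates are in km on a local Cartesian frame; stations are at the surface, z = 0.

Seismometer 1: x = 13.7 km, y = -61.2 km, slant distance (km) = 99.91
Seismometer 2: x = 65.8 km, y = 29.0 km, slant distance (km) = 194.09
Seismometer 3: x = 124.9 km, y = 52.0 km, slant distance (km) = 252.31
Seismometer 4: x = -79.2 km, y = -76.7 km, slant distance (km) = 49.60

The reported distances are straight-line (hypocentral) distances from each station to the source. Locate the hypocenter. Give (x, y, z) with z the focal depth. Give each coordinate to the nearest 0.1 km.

Each station gives a sphere (x−x_i)² + (y−y_i)² + z² = d_i² (stations at z=0).
Subtracting the Seismometer 1 sphere from Seismometer 2 and Seismometer 3: z² cancels, leaving linear equations in x and y:
104.2 x + 180.4 y = -26451.41
222.4 x + 226.4 y = -39307.45
Solving: x ≈ -66.694, y ≈ -108.103 km (keep extra digits for the depth step; rounded: -66.7, -108.1).
Then from the Seismometer 1 sphere: z² = 99.91² − (x − 13.7)² − (y + 61.2)² with x = -66.694, y = -108.103, so z ≈ 36.317 ≈ 36.3 km.
Check against Seismometer 4 (with the unrounded solution): distance 49.61 ≈ 49.60 km. ✓

x ≈ -66.7 km, y ≈ -108.1 km, depth ≈ 36.3 km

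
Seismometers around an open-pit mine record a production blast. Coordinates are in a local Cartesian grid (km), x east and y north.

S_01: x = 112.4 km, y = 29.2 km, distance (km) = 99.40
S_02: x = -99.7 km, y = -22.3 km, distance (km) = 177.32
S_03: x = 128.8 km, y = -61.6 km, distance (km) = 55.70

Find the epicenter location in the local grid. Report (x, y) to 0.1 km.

Circle about each station: (x − 112.4)² + (y − 29.2)² = 99.40²; (x + 99.7)² + (y + 22.3)² = 177.32²; (x − 128.8)² + (y + 61.6)² = 55.70².
Subtracting the S_01 equation from the S_02 and S_03 equations removes the quadratic terms:
-424.2 x − 103.0 y = -24611.04
32.8 x − 181.6 y = 13675.47
Solving the 2×2 system: x ≈ 73.1, y ≈ -62.1 km.
Check against S_01 (with the unrounded x, y): √((x − 112.4)²+(y − 29.2)²) = 99.40 ≈ 99.40 km. ✓

(73.1, -62.1)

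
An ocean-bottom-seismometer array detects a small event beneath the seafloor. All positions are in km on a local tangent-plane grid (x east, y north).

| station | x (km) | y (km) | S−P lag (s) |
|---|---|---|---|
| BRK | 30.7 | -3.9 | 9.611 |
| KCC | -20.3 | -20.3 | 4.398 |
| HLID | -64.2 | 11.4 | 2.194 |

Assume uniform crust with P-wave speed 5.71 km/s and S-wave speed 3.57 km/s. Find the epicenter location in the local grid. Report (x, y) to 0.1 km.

Distance from S−P lag: d = Δt · v_P v_S / (v_P − v_S) = Δt · (5.71·3.57)/(5.71−3.57) ≈ 9.5256·Δt.
So d_BRK = 91.55, d_KCC = 41.89, d_HLID = 20.90 km.
Circle about each station: (x − 30.7)² + (y + 3.9)² = 91.55²; (x + 20.3)² + (y + 20.3)² = 41.89²; (x + 64.2)² + (y − 11.4)² = 20.90².
Subtracting the BRK equation from the KCC and HLID equations removes the quadratic terms:
-102.0 x − 32.8 y = 6493.11
-189.8 x + 30.6 y = 11238.49
Solving the 2×2 system: x ≈ -60.7, y ≈ -9.2 km.

-60.7 km east, -9.2 km north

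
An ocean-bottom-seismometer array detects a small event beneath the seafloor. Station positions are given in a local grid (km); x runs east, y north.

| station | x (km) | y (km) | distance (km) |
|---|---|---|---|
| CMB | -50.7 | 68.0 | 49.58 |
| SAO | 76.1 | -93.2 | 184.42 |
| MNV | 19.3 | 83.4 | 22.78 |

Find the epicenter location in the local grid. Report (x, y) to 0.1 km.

Circle about each station: (x + 50.7)² + (y − 68.0)² = 49.58²; (x − 76.1)² + (y + 93.2)² = 184.42²; (x − 19.3)² + (y − 83.4)² = 22.78².
Subtracting the CMB equation from the SAO and MNV equations removes the quadratic terms:
253.6 x − 322.4 y = -24269.60
140.0 x + 30.8 y = 2072.81
Solving the 2×2 system: x ≈ -1.5, y ≈ 74.1 km.

(-1.5, 74.1)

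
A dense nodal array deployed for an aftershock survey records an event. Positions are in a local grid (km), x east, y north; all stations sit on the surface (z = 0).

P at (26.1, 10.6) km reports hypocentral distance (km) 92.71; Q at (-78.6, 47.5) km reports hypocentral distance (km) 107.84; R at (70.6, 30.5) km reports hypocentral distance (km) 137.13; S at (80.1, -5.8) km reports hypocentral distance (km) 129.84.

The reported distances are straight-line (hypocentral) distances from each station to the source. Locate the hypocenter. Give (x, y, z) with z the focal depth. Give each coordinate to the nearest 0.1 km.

Each station gives a sphere (x−x_i)² + (y−y_i)² + z² = d_i² (stations at z=0).
Subtracting the P sphere from Q and R: z² cancels, leaving linear equations in x and y:
-209.4 x + 73.8 y = 4606.32
89.0 x + 39.8 y = -5088.45
Solving: x ≈ -37.501, y ≈ -43.990 km (keep extra digits for the depth step; rounded: -37.5, -44.0).
Then from the P sphere: z² = 92.71² − (x − 26.1)² − (y − 10.6)² with x = -37.501, y = -43.990, so z ≈ 39.623 ≈ 39.6 km.
Check against S (with the unrounded solution): distance 129.84 ≈ 129.84 km. ✓

(-37.5, -44.0, 39.6)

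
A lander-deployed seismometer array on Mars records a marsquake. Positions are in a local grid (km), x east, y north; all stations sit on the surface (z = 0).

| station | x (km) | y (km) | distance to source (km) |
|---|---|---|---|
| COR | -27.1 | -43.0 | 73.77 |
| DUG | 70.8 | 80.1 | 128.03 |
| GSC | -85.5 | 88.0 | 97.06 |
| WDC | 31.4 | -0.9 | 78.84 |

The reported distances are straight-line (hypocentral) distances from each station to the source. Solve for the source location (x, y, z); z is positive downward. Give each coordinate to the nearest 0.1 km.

x ≈ -33.0 km, y ≈ 17.7 km, depth ≈ 41.5 km

Each station gives a sphere (x−x_i)² + (y−y_i)² + z² = d_i² (stations at z=0).
Subtracting the COR sphere from DUG and GSC: z² cancels, leaving linear equations in x and y:
195.8 x + 246.2 y = -2104.43
-116.8 x + 262.0 y = 8492.21
Solving: x ≈ -33.004, y ≈ 17.700 km (keep extra digits for the depth step; rounded: -33.0, 17.7).
Then from the COR sphere: z² = 73.77² − (x + 27.1)² − (y + 43.0)² with x = -33.004, y = 17.700, so z ≈ 41.505 ≈ 41.5 km.
Check against WDC (with the unrounded solution): distance 78.84 ≈ 78.84 km. ✓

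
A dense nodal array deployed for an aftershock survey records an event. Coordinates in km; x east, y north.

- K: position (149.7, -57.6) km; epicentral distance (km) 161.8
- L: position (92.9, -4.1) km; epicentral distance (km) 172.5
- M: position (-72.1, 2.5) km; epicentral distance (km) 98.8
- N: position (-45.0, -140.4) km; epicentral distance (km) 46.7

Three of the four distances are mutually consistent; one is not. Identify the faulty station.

K

Solve using three stations at a time. Using L, M, N (subtract circle equations pairwise → linear system) gives (x, y) ≈ (-53.9, -94.6).
Distances from that point to each station vs reported:
  K: calculated 207.0 vs reported 161.8 → residual 45.2 km
  L: calculated 172.5 vs reported 172.5 → residual 0.0 km
  M: calculated 98.8 vs reported 98.8 → residual 0.0 km
  N: calculated 46.7 vs reported 46.7 → residual 0.0 km
L, M, N are mutually consistent (residuals ≈ 0); K is off by 45.2 km.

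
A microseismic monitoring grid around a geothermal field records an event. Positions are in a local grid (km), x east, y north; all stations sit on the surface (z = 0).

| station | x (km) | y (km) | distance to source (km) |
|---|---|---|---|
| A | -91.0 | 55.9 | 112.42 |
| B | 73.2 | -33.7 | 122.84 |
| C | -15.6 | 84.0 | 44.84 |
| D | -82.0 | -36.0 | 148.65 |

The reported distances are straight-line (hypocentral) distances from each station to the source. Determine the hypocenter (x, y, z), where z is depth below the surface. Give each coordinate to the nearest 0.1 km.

x ≈ 16.6 km, y ≈ 71.5 km, depth ≈ 28.6 km

Each station gives a sphere (x−x_i)² + (y−y_i)² + z² = d_i² (stations at z=0).
Subtracting the A sphere from B and C: z² cancels, leaving linear equations in x and y:
328.4 x − 179.2 y = -7363.29
150.8 x + 56.2 y = 6521.18
Solving: x ≈ 16.596, y ≈ 71.504 km (keep extra digits for the depth step; rounded: 16.6, 71.5).
Then from the A sphere: z² = 112.42² − (x + 91.0)² − (y − 55.9)² with x = 16.596, y = 71.504, so z ≈ 28.598 ≈ 28.6 km.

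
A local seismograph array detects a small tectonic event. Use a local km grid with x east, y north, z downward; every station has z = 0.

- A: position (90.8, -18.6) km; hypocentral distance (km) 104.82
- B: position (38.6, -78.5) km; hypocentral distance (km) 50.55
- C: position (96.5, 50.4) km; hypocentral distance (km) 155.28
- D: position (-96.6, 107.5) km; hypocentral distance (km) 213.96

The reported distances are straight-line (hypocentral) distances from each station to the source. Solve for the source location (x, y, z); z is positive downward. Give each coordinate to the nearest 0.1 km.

Each station gives a sphere (x−x_i)² + (y−y_i)² + z² = d_i² (stations at z=0).
Subtracting the A sphere from B and C: z² cancels, leaving linear equations in x and y:
-104.4 x − 119.8 y = 7493.54
11.4 x + 138.0 y = -9862.84
Solving: x ≈ 11.307, y ≈ -72.404 km (keep extra digits for the depth step; rounded: 11.3, -72.4).
Then from the A sphere: z² = 104.82² − (x − 90.8)² − (y + 18.6)² with x = 11.307, y = -72.404, so z ≈ 42.110 ≈ 42.1 km.
Check against D (with the unrounded solution): distance 213.97 ≈ 213.96 km. ✓

x ≈ 11.3 km, y ≈ -72.4 km, depth ≈ 42.1 km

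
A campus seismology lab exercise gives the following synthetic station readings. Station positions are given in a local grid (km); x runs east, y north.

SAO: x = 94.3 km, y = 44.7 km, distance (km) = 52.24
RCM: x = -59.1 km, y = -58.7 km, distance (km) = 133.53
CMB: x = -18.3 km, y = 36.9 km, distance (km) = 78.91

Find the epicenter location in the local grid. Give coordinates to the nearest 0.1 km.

(55.7, 9.5)

Circle about each station: (x − 94.3)² + (y − 44.7)² = 52.24²; (x + 59.1)² + (y + 58.7)² = 133.53²; (x + 18.3)² + (y − 36.9)² = 78.91².
Subtracting the SAO equation from the RCM and CMB equations removes the quadratic terms:
-306.8 x − 206.8 y = -19053.32
-225.2 x − 15.6 y = -12691.85
Solving the 2×2 system: x ≈ 55.7, y ≈ 9.5 km.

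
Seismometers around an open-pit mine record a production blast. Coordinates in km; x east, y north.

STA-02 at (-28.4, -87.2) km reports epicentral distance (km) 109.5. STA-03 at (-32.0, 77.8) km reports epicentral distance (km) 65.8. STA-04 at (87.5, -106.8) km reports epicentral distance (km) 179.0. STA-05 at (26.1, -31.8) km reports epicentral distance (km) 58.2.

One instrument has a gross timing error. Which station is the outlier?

Solve using three stations at a time. Using STA-02, STA-03, STA-05 (subtract circle equations pairwise → linear system) gives (x, y) ≈ (-2.1, 19.1).
Distances from that point to each station vs reported:
  STA-02: calculated 109.5 vs reported 109.5 → residual 0.0 km
  STA-03: calculated 65.8 vs reported 65.8 → residual 0.0 km
  STA-04: calculated 154.6 vs reported 179.0 → residual 24.4 km
  STA-05: calculated 58.2 vs reported 58.2 → residual 0.0 km
STA-02, STA-03, STA-05 are mutually consistent (residuals ≈ 0); STA-04 is off by 24.4 km.

STA-04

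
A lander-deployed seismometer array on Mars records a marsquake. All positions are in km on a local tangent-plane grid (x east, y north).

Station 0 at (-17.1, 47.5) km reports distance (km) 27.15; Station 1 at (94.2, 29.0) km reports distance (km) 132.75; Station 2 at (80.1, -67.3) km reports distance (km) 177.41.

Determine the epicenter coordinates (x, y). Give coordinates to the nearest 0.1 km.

Circle about each station: (x + 17.1)² + (y − 47.5)² = 27.15²; (x − 94.2)² + (y − 29.0)² = 132.75²; (x − 80.1)² + (y + 67.3)² = 177.41².
Subtracting pairs of circle equations eliminates x²+y² and gives linear equations (the radical axes):
222.6 x − 37.0 y = -9719.46
194.4 x − 229.6 y = -22340.55
Solving the 2×2 system: x ≈ -32.0, y ≈ 70.2 km.
Check against Station 0 (with the unrounded x, y): √((x + 17.1)²+(y − 47.5)²) = 27.16 ≈ 27.15 km. ✓

-32.0 km east, 70.2 km north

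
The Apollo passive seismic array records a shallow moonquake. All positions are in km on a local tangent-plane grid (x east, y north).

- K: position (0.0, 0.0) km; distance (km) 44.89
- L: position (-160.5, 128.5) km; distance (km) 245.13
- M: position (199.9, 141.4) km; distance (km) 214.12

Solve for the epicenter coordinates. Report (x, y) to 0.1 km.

Circle about each station: x² + y² = 44.89²; (x + 160.5)² + (y − 128.5)² = 245.13²; (x − 199.9)² + (y − 141.4)² = 214.12².
Subtracting the K equation from the L and M equations removes the quadratic terms:
-321.0 x + 257.0 y = -15801.10
399.8 x + 282.8 y = 16121.71
Solving the 2×2 system: x ≈ 44.5, y ≈ -5.9 km.

x ≈ 44.5 km, y ≈ -5.9 km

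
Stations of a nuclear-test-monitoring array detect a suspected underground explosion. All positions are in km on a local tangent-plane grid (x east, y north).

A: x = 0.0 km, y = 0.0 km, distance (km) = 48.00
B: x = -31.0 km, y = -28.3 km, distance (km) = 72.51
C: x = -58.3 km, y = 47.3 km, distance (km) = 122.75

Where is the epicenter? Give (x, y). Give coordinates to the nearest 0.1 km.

x ≈ 41.4 km, y ≈ -24.3 km

Circle about each station: x² + y² = 48.00²; (x + 31.0)² + (y + 28.3)² = 72.51²; (x + 58.3)² + (y − 47.3)² = 122.75².
Subtracting the A equation from the B and C equations removes the quadratic terms:
-62.0 x − 56.6 y = -1191.81
-116.6 x + 94.6 y = -7127.38
Solving the 2×2 system: x ≈ 41.4, y ≈ -24.3 km.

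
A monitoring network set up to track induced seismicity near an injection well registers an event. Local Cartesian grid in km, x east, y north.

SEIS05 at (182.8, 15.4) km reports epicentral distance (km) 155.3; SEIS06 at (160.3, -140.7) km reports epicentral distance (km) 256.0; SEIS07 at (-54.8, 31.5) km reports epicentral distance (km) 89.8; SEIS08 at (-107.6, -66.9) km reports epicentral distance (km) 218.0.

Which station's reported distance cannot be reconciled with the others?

SEIS07

Solve using three stations at a time. Using SEIS05, SEIS06, SEIS08 (subtract circle equations pairwise → linear system) gives (x, y) ≈ (45.6, 88.2).
Distances from that point to each station vs reported:
  SEIS05: calculated 155.3 vs reported 155.3 → residual 0.0 km
  SEIS06: calculated 256.0 vs reported 256.0 → residual 0.0 km
  SEIS07: calculated 115.3 vs reported 89.8 → residual 25.5 km
  SEIS08: calculated 218.0 vs reported 218.0 → residual 0.0 km
SEIS05, SEIS06, SEIS08 are mutually consistent (residuals ≈ 0); SEIS07 is off by 25.5 km.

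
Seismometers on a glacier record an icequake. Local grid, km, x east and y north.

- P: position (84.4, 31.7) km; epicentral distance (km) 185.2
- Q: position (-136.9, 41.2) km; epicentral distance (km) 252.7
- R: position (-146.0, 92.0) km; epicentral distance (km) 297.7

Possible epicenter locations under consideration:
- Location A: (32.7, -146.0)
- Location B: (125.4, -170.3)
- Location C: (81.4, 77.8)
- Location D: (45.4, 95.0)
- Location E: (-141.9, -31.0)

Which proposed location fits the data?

Location A

For each candidate, compare |candidate − station| to the reported distance:
Location A: residuals P 0.1, Q 0.1, R 0.1 → max 0.1 km
Location B: residuals P 20.9, Q 84.2, R 79.7 → max 84.2 km
Location C: residuals P 139.0, Q 31.4, R 69.9 → max 139.0 km
Location D: residuals P 110.9, Q 62.6, R 106.3 → max 110.9 km
Location E: residuals P 49.6, Q 180.3, R 174.6 → max 180.3 km
Only Location A has all residuals ≈ 0.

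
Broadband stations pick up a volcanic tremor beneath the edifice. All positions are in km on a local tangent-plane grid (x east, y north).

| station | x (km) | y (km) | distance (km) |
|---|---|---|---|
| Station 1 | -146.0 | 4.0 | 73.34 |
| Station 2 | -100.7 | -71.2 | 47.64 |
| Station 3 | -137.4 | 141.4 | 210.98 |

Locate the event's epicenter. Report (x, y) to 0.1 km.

Circle about each station: (x + 146.0)² + (y − 4.0)² = 73.34²; (x + 100.7)² + (y + 71.2)² = 47.64²; (x + 137.4)² + (y − 141.4)² = 210.98².
Subtracting the Station 1 equation from the Station 2 and Station 3 equations removes the quadratic terms:
90.6 x − 150.4 y = -3012.88
17.2 x + 274.8 y = -21593.08
Solving the 2×2 system: x ≈ -148.3, y ≈ -69.3 km.
Check against Station 1 (with the unrounded x, y): √((x + 146.0)²+(y − 4.0)²) = 73.33 ≈ 73.34 km. ✓

x ≈ -148.3 km, y ≈ -69.3 km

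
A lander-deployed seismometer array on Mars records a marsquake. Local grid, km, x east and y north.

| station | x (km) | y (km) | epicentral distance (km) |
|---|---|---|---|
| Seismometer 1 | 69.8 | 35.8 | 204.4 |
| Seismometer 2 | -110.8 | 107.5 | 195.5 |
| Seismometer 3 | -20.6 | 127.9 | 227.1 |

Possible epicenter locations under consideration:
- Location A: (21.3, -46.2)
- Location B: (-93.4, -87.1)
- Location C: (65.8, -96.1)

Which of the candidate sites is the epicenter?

For each candidate, compare |candidate − station| to the reported distance:
Location A: residuals Seismometer 1 109.1, Seismometer 2 7.2, Seismometer 3 48.0 → max 109.1 km
Location B: residuals Seismometer 1 0.1, Seismometer 2 0.1, Seismometer 3 0.1 → max 0.1 km
Location C: residuals Seismometer 1 72.4, Seismometer 2 74.0, Seismometer 3 13.0 → max 74.0 km
Only Location B has all residuals ≈ 0.

Location B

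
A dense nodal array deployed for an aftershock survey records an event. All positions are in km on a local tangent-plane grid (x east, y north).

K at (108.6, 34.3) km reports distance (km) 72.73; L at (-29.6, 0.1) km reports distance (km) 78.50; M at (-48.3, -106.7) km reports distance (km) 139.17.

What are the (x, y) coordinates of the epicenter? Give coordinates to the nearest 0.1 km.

x ≈ 48.6 km, y ≈ -6.8 km

Circle about each station: (x − 108.6)² + (y − 34.3)² = 72.73²; (x + 29.6)² + (y − 0.1)² = 78.50²; (x + 48.3)² + (y + 106.7)² = 139.17².
Subtracting pairs of circle equations eliminates x²+y² and gives linear equations (the radical axes):
-276.4 x − 68.4 y = -12966.88
-313.8 x − 282.0 y = -13331.31
Solving the 2×2 system: x ≈ 48.6, y ≈ -6.8 km.
Check against K (with the unrounded x, y): √((x − 108.6)²+(y − 34.3)²) = 72.73 ≈ 72.73 km. ✓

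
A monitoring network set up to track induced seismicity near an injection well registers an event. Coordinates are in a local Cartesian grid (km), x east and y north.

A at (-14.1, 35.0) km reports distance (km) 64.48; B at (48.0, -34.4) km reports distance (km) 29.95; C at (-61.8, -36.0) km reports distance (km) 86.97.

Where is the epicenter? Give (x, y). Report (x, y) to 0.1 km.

(23.2, -17.6)

Circle about each station: (x + 14.1)² + (y − 35.0)² = 64.48²; (x − 48.0)² + (y + 34.4)² = 29.95²; (x + 61.8)² + (y + 36.0)² = 86.97².
Subtracting the A equation from the B and C equations removes the quadratic terms:
124.2 x − 138.8 y = 5324.22
-95.4 x − 142.0 y = 285.32
Solving the 2×2 system: x ≈ 23.2, y ≈ -17.6 km.
Check against A (with the unrounded x, y): √((x + 14.1)²+(y − 35.0)²) = 64.48 ≈ 64.48 km. ✓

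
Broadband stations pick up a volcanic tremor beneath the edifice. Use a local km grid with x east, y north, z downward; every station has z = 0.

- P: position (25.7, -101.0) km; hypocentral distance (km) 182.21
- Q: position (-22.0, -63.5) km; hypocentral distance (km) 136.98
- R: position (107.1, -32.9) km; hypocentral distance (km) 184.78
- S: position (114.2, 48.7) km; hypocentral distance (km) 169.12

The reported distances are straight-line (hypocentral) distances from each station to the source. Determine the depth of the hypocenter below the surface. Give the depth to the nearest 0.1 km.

depth ≈ 65.7 km

Each station gives a sphere (x−x_i)² + (y−y_i)² + z² = d_i² (stations at z=0).
Subtracting the P sphere from Q and R: z² cancels, leaving linear equations in x and y:
-95.4 x + 75.0 y = 8091.72
162.8 x + 136.2 y = 748.17
Solving: x ≈ -41.501, y ≈ 55.100 km (keep extra digits for the depth step; rounded: -41.5, 55.1).
Then from the P sphere: z² = 182.21² − (x − 25.7)² − (y + 101.0)² with x = -41.501, y = 55.100, so z ≈ 65.706 ≈ 65.7 km.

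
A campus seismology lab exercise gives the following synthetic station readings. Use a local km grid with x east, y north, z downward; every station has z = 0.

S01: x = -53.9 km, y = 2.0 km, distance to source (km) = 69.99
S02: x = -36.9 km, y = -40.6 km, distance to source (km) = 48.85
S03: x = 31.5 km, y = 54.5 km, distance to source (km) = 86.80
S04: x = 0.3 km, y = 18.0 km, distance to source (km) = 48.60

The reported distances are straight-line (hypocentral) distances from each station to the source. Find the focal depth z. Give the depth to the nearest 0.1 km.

z ≈ 15.1 km

Each station gives a sphere (x−x_i)² + (y−y_i)² + z² = d_i² (stations at z=0).
Subtracting the S01 sphere from S02 and S03: z² cancels, leaving linear equations in x and y:
34.0 x − 85.2 y = 2613.04
170.8 x + 105.0 y = -1582.35
Solving: x ≈ 7.701, y ≈ -27.596 km (keep extra digits for the depth step; rounded: 7.7, -27.6).
Then from the S01 sphere: z² = 69.99² − (x + 53.9)² − (y − 2.0)² with x = 7.701, y = -27.596, so z ≈ 15.099 ≈ 15.1 km.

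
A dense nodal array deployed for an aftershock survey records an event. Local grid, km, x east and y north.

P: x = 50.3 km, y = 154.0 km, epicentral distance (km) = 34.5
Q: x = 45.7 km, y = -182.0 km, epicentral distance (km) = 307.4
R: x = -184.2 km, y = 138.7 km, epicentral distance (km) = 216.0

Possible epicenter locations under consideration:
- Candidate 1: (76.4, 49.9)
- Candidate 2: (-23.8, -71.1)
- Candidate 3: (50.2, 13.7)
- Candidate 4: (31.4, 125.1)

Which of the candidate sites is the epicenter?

Candidate 4

For each candidate, compare |candidate − station| to the reported distance:
Candidate 1: residuals P 72.8, Q 73.5, R 59.3 → max 73.5 km
Candidate 2: residuals P 202.5, Q 176.5, R 48.1 → max 202.5 km
Candidate 3: residuals P 105.8, Q 111.6, R 49.6 → max 111.6 km
Candidate 4: residuals P 0.0, Q 0.0, R 0.0 → max 0.0 km
Only Candidate 4 has all residuals ≈ 0.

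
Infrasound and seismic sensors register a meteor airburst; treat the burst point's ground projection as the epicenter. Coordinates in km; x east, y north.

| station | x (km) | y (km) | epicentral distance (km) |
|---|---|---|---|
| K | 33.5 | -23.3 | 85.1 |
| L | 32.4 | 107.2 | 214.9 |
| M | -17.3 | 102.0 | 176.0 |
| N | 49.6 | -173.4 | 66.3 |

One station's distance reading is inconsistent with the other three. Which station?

M

Solve using three stations at a time. Using K, L, N (subtract circle equations pairwise → linear system) gives (x, y) ≈ (48.2, -107.1).
Distances from that point to each station vs reported:
  K: calculated 85.1 vs reported 85.1 → residual 0.0 km
  L: calculated 214.9 vs reported 214.9 → residual 0.0 km
  M: calculated 219.1 vs reported 176.0 → residual 43.1 km
  N: calculated 66.3 vs reported 66.3 → residual 0.0 km
K, L, N are mutually consistent (residuals ≈ 0); M is off by 43.1 km.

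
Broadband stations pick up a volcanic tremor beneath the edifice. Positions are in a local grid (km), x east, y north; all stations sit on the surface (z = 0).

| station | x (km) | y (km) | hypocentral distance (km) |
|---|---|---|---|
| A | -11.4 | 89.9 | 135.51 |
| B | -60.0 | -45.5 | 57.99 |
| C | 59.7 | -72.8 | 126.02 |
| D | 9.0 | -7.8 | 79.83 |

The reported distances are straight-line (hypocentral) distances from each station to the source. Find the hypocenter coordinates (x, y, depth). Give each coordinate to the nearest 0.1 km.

Each station gives a sphere (x−x_i)² + (y−y_i)² + z² = d_i² (stations at z=0).
Subtracting the A sphere from B and C: z² cancels, leaving linear equations in x and y:
-97.2 x − 270.8 y = 12458.40
142.2 x − 325.4 y = 3133.88
Solving: x ≈ -45.701, y ≈ -29.602 km (keep extra digits for the depth step; rounded: -45.7, -29.6).
Then from the A sphere: z² = 135.51² − (x + 11.4)² − (y − 89.9)² with x = -45.701, y = -29.602, so z ≈ 53.904 ≈ 53.9 km.

x ≈ -45.7 km, y ≈ -29.6 km, depth ≈ 53.9 km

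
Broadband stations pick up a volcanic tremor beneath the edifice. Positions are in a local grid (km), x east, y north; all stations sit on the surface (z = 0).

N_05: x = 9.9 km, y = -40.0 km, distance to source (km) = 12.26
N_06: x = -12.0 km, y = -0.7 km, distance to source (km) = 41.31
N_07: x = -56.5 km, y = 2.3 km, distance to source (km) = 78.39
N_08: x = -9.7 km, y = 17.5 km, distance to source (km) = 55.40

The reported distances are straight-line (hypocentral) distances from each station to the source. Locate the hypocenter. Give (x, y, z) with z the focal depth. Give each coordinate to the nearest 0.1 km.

x ≈ 13.4 km, y ≈ -32.1 km, depth ≈ 8.7 km

Each station gives a sphere (x−x_i)² + (y−y_i)² + z² = d_i² (stations at z=0).
Subtracting the N_05 sphere from N_06 and N_07: z² cancels, leaving linear equations in x and y:
-43.8 x + 78.6 y = -3109.73
-132.8 x + 84.6 y = -4495.15
Solving: x ≈ 13.403, y ≈ -32.095 km (keep extra digits for the depth step; rounded: 13.4, -32.1).
Then from the N_05 sphere: z² = 12.26² − (x − 9.9)² − (y + 40.0)² with x = 13.403, y = -32.095, so z ≈ 8.692 ≈ 8.7 km.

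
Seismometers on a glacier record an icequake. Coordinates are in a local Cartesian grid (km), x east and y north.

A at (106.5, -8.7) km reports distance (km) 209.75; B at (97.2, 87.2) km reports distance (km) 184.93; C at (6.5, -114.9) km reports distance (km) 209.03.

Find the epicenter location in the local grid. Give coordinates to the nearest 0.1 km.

(-87.1, 72.0)

Circle about each station: (x − 106.5)² + (y + 8.7)² = 209.75²; (x − 97.2)² + (y − 87.2)² = 184.93²; (x − 6.5)² + (y + 114.9)² = 209.03².
Subtracting pairs of circle equations eliminates x²+y² and gives linear equations (the radical axes):
-18.6 x + 191.8 y = 15429.70
-200.0 x − 212.4 y = 2127.84
Solving the 2×2 system: x ≈ -87.1, y ≈ 72.0 km.
Check against A (with the unrounded x, y): √((x − 106.5)²+(y + 8.7)²) = 209.75 ≈ 209.75 km. ✓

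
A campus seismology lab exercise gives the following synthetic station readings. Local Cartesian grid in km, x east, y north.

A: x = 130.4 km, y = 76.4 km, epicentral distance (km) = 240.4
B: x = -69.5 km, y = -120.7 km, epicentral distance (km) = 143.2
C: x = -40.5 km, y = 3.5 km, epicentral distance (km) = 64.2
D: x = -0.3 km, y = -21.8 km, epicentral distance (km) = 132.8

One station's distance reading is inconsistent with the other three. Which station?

D

Solve using three stations at a time. Using A, B, C (subtract circle equations pairwise → linear system) gives (x, y) ≈ (-102.9, 18.6).
Distances from that point to each station vs reported:
  A: calculated 240.4 vs reported 240.4 → residual 0.0 km
  B: calculated 143.2 vs reported 143.2 → residual 0.0 km
  C: calculated 64.2 vs reported 64.2 → residual 0.0 km
  D: calculated 110.3 vs reported 132.8 → residual 22.5 km
A, B, C are mutually consistent (residuals ≈ 0); D is off by 22.5 km.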